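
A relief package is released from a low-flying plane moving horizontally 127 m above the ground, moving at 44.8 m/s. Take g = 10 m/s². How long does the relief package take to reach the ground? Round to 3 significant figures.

The horizontal speed doesn't affect the fall. With v_y0 = 0, h = ½ g t².
t = √(2 × 127 / 10) = √25.40 = 5.04 s.

5.04 s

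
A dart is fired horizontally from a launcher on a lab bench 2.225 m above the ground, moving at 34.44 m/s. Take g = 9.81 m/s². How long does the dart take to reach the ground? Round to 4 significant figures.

The horizontal speed doesn't affect the fall. With v_y0 = 0, h = ½ g t².
t = √(2 × 2.225 / 9.81) = √0.45362 = 0.6735 s.

0.6735 s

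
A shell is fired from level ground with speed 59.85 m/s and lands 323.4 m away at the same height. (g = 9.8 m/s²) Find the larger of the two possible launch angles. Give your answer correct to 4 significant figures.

58.89°

Level-ground range: R = v₀² sin(2θ)/g ⇒ sin 2θ = R g / v₀² = 323.4×9.8/59.85² = 0.8848.
2θ = arcsin(0.8848) = 62.227° or 180° − 62.227° = 117.773°.
So θ = 31.11° or θ = 58.89°.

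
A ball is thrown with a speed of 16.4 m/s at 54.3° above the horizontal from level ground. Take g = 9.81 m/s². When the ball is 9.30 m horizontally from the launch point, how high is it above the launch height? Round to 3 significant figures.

v_x = 16.4 cos 54.3° = 9.570 m/s, v_y0 = 16.4 sin 54.3° = 13.32 m/s.
Time to reach x = 9.30 m: t = x / v_x = 9.30 / 9.570 = 0.9718 s.
y = v_y0 t − ½ g t² = 13.32×0.9718 − 4.905×0.9718² = 8.31 m.

8.31 m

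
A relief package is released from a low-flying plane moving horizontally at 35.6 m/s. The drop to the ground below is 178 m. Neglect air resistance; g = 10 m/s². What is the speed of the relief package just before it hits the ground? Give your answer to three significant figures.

Fall time: t = √(2 × 178 / 10) = 5.967 s.
At impact: v_x = 35.6 m/s (unchanged), v_y = g t = 10 × 5.967 = 59.67 m/s.
Speed = √(v_x² + v_y²) = √(1267 + 3561) = 69.5 m/s.

69.5 m/s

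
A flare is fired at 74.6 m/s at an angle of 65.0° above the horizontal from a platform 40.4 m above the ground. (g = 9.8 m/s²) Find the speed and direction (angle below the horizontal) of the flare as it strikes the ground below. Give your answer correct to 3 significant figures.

v_x = 74.6 cos 65.0° = 31.53 m/s (constant).
|v_y| at impact = √((67.61)² + 2×9.8×40.4) = 73.23 m/s.
Speed = √(31.53² + 73.23²) = 79.7 m/s; angle = arctan(73.23/31.53) = 66.7° below horizontal.

79.7 m/s at 66.7° below the horizontal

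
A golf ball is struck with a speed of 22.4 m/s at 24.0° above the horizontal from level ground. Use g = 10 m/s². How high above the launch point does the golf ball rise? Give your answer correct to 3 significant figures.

4.15 m

Vertical component of launch velocity: v_y = 22.4 sin 24.0° = 9.111 m/s.
At the highest point the vertical velocity is zero, so v_y² = 2 g h_max.
h_max = (9.111)² / (2 × 10) = 83.01 / 20.00 = 4.15 m.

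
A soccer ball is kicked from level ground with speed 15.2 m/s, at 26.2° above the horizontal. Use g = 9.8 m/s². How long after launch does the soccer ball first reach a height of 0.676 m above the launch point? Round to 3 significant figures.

0.109 s

v_y0 = 15.2 sin 26.2° = 6.711 m/s.
Set y = v_y0 t − ½ g t² = 0.676: 4.900 t² − 6.711 t + 0.676 = 0.
t = [6.711 ± √(45.04 − 13.25)] / 9.8 = (6.711 ± 5.638) / 9.8, giving t = 0.109 s or t = 1.26 s.
The soccer ball is on the way up at the first time, so t = 0.109 s.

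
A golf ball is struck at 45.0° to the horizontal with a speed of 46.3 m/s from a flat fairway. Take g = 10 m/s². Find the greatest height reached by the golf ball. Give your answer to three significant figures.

Vertical component of launch velocity: v_y = 46.3 sin 45.0° = 32.74 m/s.
At the highest point the vertical velocity is zero, so v_y² = 2 g h_max.
h_max = (32.74)² / (2 × 10) = 1072 / 20.00 = 53.6 m.

53.6 m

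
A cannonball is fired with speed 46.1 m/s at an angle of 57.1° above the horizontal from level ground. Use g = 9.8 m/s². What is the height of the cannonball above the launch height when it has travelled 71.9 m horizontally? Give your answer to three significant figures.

70.7 m

v_x = 46.1 cos 57.1° = 25.04 m/s, v_y0 = 46.1 sin 57.1° = 38.71 m/s.
Time to reach x = 71.9 m: t = x / v_x = 71.9 / 25.04 = 2.871 s.
y = v_y0 t − ½ g t² = 38.71×2.871 − 4.900×2.871² = 70.7 m.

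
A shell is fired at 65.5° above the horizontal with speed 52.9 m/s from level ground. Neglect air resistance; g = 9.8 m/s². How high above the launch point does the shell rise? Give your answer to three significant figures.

118 m

Vertical component of launch velocity: v_y = 52.9 sin 65.5° = 48.14 m/s.
At the highest point the vertical velocity is zero, so v_y² = 2 g h_max.
h_max = (48.14)² / (2 × 9.8) = 2317 / 19.60 = 118 m.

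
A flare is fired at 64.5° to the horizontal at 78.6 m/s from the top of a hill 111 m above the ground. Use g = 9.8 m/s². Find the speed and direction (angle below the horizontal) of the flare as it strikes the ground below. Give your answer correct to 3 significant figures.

v_x = 78.6 cos 64.5° = 33.84 m/s (constant).
|v_y| at impact = √((70.94)² + 2×9.8×111) = 84.90 m/s.
Speed = √(33.84² + 84.90²) = 91.4 m/s; angle = arctan(84.90/33.84) = 68.3° below horizontal.

91.4 m/s at 68.3° below the horizontal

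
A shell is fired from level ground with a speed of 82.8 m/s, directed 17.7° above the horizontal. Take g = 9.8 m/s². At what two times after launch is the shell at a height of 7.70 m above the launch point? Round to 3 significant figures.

0.327 s and 4.81 s

v_y0 = 82.8 sin 17.7° = 25.17 m/s.
Set y = v_y0 t − ½ g t² = 7.70: 4.900 t² − 25.17 t + 7.70 = 0.
t = [25.17 ± √(633.5 − 150.9)] / 9.8 = (25.17 ± 21.97) / 9.8, giving t = 0.327 s or t = 4.81 s.
So the shell is at 7.70 m at t = 0.327 s (rising) and t = 4.81 s (falling).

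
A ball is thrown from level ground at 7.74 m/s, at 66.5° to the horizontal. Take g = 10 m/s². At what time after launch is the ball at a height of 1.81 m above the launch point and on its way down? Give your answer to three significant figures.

v_y0 = 7.74 sin 66.5° = 7.098 m/s.
Set y = v_y0 t − ½ g t² = 1.81: 5.000 t² − 7.098 t + 1.81 = 0.
t = [7.098 ± √(50.38 − 36.20)] / 10 = (7.098 ± 3.766) / 10, giving t = 0.333 s or t = 1.09 s.
On the way down corresponds to the larger root: t = 1.09 s.

1.09 s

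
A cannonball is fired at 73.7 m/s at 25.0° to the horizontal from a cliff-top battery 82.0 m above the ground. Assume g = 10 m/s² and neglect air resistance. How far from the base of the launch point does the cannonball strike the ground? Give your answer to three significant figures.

Components: v_x = 73.7 cos 25.0° = 66.79 m/s, v_y = 73.7 sin 25.0° = 31.15 m/s.
Vertical: 0 = 82.0 + 31.15 t − ½(10) t² ⇒ 5.000 t² − 31.15 t − 82.0 = 0.
t = [31.15 + √(970.3 + 1640)] / 10.00 = 8.224 s.
Horizontal: R = v_x · t = 66.79 × 8.224 = 549 m.

549 m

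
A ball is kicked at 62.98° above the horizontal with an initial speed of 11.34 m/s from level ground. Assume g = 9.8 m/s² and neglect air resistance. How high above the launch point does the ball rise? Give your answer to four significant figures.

Vertical component of launch velocity: v_y = 11.34 sin 62.98° = 10.102 m/s.
At the highest point the vertical velocity is zero, so v_y² = 2 g h_max.
h_max = (10.102)² / (2 × 9.8) = 102.05 / 19.60 = 5.207 m.

5.207 m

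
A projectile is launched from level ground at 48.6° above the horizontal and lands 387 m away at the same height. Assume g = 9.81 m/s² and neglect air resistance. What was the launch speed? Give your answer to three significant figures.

On level ground, R = v₀² sin(2θ) / g, so v₀ = √(R g / sin 2θ).
sin(2 × 48.6°) = 0.9921.
v₀ = √(387 × 9.81 / 0.9921) = √3827 = 61.9 m/s.

61.9 m/s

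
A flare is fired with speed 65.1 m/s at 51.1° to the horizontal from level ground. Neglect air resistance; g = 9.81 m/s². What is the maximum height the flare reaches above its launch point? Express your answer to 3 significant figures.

131 m

Vertical component of launch velocity: v_y = 65.1 sin 51.1° = 50.66 m/s.
At the highest point the vertical velocity is zero, so v_y² = 2 g h_max.
h_max = (50.66)² / (2 × 9.81) = 2566 / 19.62 = 131 m.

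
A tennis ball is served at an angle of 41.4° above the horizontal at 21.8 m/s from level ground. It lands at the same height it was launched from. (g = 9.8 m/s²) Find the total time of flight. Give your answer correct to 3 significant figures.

2.94 s

Vertical component: v_y = 21.8 sin 41.4° = 14.42 m/s.
For a projectile landing at launch height, time of flight is t = 2 v_y / g = 2 × 14.42 / 9.8 = 2.94 s.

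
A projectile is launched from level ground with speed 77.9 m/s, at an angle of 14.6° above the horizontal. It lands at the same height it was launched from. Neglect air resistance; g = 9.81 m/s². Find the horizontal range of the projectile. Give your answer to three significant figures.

For level ground, R = v₀² sin(2θ) / g.
sin(2 × 14.6°) = sin 29.20° = 0.4879.
R = (77.9)² × 0.4879 / 9.81 = 302 m.

302 m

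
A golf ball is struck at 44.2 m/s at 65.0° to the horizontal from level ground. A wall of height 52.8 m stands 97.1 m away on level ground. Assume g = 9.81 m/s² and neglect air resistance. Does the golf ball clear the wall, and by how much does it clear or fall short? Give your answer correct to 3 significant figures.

Yes — it clears the wall by 22.9 m.

v_x = 44.2 cos 65.0° = 18.68 m/s; v_y0 = 44.2 sin 65.0° = 40.06 m/s.
Time to reach the wall: t = 97.1 / 18.68 = 5.198 s.
Height at that point: y = 40.06×5.198 − 4.905×5.198² = 75.70 m.
That is 75.70 − 52.8 = 22.9 m above the top of the wall, so the golf ball clears it.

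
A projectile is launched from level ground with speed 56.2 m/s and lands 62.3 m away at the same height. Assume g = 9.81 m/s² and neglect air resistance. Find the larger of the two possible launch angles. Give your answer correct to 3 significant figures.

84.4°

Level-ground range: R = v₀² sin(2θ)/g ⇒ sin 2θ = R g / v₀² = 62.3×9.81/56.2² = 0.1935.
2θ = arcsin(0.1935) = 11.16° or 180° − 11.16° = 168.84°.
So θ = 5.58° or θ = 84.4°.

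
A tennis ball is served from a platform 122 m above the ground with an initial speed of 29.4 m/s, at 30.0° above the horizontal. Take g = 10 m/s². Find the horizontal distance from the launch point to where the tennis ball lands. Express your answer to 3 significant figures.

169 m

Components: v_x = 29.4 cos 30.0° = 25.46 m/s, v_y = 29.4 sin 30.0° = 14.70 m/s.
Vertical: 0 = 122 + 14.70 t − ½(10) t² ⇒ 5.000 t² − 14.70 t − 122 = 0.
t = [14.70 + √(216.1 + 2440)] / 10.00 = 6.624 s.
Horizontal: R = v_x · t = 25.46 × 6.624 = 169 m.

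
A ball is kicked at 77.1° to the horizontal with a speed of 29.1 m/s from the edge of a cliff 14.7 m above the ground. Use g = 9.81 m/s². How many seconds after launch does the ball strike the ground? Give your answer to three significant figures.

Vertical component: v_y = 29.1 sin 77.1° = 28.37 m/s.
Taking up as positive with launch at y = 14.7 m, landing at y = 0: 0 = 14.7 + 28.37 t − ½(9.81) t².
Solving 4.905 t² − 28.37 t − 14.7 = 0 gives t = [28.37 + √(28.37² + 4·4.905·14.7)] / 9.810 = 6.26 s.

6.26 s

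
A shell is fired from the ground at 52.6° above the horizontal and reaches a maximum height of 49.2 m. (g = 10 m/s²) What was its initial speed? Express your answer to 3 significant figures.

39.5 m/s

At maximum height v_y = 0, so (v₀ sin θ)² = 2 g H.
v₀ sin 52.6° = √(2 × 10 × 49.2) = 31.37 m/s.
v₀ = 31.37 / sin 52.6° = 31.37 / 0.7944 = 39.5 m/s.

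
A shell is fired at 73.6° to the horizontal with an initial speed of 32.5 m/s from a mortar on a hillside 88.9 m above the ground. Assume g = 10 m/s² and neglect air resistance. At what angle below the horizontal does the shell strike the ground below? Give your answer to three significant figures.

80.1°

v_x = 32.5 cos 73.6° = 9.176 m/s.
At impact |v_y| = √(v_y0² + 2 g h) = √(31.18² + 2×10×88.9) = 52.44 m/s.
Angle below horizontal = arctan(|v_y| / v_x) = arctan(52.44 / 9.176) = 80.1°.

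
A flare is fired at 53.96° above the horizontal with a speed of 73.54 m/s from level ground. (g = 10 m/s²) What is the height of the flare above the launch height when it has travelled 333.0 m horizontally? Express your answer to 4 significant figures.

161.5 m

v_x = 73.54 cos 53.96° = 43.267 m/s, v_y0 = 73.54 sin 53.96° = 59.465 m/s.
Time to reach x = 333.0 m: t = x / v_x = 333.0 / 43.267 = 7.6964 s.
y = v_y0 t − ½ g t² = 59.465×7.6964 − 5.000×7.6964² = 161.5 m.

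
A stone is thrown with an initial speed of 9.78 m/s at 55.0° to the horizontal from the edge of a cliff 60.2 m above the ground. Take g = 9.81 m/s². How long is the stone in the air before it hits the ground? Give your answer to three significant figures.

4.41 s

Vertical component: v_y = 9.78 sin 55.0° = 8.011 m/s.
Taking up as positive with launch at y = 60.2 m, landing at y = 0: 0 = 60.2 + 8.011 t − ½(9.81) t².
Solving 4.905 t² − 8.011 t − 60.2 = 0 gives t = [8.011 + √(8.011² + 4·4.905·60.2)] / 9.810 = 4.41 s.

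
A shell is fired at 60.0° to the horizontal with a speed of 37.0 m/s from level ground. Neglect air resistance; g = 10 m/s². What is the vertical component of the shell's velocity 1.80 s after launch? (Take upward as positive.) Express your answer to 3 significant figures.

Initial vertical component: v_y0 = 37.0 sin 60.0° = 32.04 m/s.
v_y(t) = v_y0 − g t = 32.04 − 10 × 1.80 = 14.0 m/s.

14.0 m/s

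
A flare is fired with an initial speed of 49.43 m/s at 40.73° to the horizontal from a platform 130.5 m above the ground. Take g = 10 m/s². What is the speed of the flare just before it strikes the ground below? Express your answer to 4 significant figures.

v_x = 49.43 cos 40.73° = 37.458 m/s is unchanged throughout.
For the vertical component, v_y² = v_y0² + 2 g h = (32.253)² + 2×10×130.5 = 3650.3, so |v_y| = 60.418 m/s.
Impact speed = √(v_x² + v_y²) = √(1403.1 + 3650.3) = 71.09 m/s.

71.09 m/s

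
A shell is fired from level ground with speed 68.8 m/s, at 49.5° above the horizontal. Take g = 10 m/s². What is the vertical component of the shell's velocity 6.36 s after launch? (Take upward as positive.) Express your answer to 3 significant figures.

Initial vertical component: v_y0 = 68.8 sin 49.5° = 52.32 m/s.
v_y(t) = v_y0 − g t = 52.32 − 10 × 6.36 = -11.3 m/s.

-11.3 m/s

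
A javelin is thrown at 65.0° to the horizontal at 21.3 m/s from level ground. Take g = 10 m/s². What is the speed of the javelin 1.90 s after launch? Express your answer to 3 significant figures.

9.01 m/s

v_x = 21.3 cos 65.0° = 9.002 m/s (constant).
v_y(t) = 21.3 sin 65.0° − g t = 19.30 − 10 × 1.90 = 0.3000 m/s.
Speed = √(v_x² + v_y²) = √(81.04 + 0.09000) = 9.01 m/s.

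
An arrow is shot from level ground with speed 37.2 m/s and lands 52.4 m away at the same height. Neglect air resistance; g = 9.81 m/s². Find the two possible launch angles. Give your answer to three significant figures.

10.9° and 79.1°

Level-ground range: R = v₀² sin(2θ)/g ⇒ sin 2θ = R g / v₀² = 52.4×9.81/37.2² = 0.3715.
2θ = arcsin(0.3715) = 21.81° or 180° − 21.81° = 158.19°.
So θ = 10.9° or θ = 79.1°.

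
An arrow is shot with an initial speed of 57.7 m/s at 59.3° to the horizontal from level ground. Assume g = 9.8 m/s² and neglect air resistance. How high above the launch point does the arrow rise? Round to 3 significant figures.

Vertical component of launch velocity: v_y = 57.7 sin 59.3° = 49.61 m/s.
At the highest point the vertical velocity is zero, so v_y² = 2 g h_max.
h_max = (49.61)² / (2 × 9.8) = 2461 / 19.60 = 126 m.

126 m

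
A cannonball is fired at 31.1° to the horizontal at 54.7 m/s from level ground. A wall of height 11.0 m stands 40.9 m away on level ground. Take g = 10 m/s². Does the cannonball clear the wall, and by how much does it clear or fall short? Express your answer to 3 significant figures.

Yes — it clears the wall by 9.86 m.

v_x = 54.7 cos 31.1° = 46.84 m/s; v_y0 = 54.7 sin 31.1° = 28.25 m/s.
Time to reach the wall: t = 40.9 / 46.84 = 0.8732 s.
Height at that point: y = 28.25×0.8732 − 5.000×0.8732² = 20.86 m.
That is 20.86 − 11.0 = 9.86 m above the top of the wall, so the cannonball clears it.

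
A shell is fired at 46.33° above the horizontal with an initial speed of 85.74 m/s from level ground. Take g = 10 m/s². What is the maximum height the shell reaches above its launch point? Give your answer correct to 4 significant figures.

192.3 m

Vertical component of launch velocity: v_y = 85.74 sin 46.33° = 62.018 m/s.
At the highest point the vertical velocity is zero, so v_y² = 2 g h_max.
h_max = (62.018)² / (2 × 10) = 3846.2 / 20.00 = 192.3 m.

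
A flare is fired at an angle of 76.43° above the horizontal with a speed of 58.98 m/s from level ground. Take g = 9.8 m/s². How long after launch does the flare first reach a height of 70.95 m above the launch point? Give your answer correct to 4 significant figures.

v_y0 = 58.98 sin 76.43° = 57.334 m/s.
Set y = v_y0 t − ½ g t² = 70.95: 4.900 t² − 57.334 t + 70.95 = 0.
t = [57.334 ± √(3287.2 − 1390.6)] / 9.8 = (57.334 ± 43.550) / 9.8, giving t = 1.407 s or t = 10.29 s.
The flare is on the way up at the first time, so t = 1.407 s.

1.407 s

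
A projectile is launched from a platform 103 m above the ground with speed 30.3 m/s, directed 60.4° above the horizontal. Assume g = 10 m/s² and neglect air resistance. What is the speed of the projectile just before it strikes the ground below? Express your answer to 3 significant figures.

54.6 m/s

v_x = 30.3 cos 60.4° = 14.97 m/s is unchanged throughout.
For the vertical component, v_y² = v_y0² + 2 g h = (26.35)² + 2×10×103 = 2754, so |v_y| = 52.48 m/s.
Impact speed = √(v_x² + v_y²) = √(224.1 + 2754) = 54.6 m/s.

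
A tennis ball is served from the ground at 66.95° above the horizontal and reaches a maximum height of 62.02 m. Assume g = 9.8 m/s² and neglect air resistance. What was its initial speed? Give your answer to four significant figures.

37.89 m/s

At maximum height v_y = 0, so (v₀ sin θ)² = 2 g H.
v₀ sin 66.95° = √(2 × 9.8 × 62.02) = 34.865 m/s.
v₀ = 34.865 / sin 66.95° = 34.865 / 0.9202 = 37.89 m/s.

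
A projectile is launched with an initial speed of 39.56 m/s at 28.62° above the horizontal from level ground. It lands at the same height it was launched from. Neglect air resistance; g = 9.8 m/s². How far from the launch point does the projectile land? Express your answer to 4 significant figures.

134.3 m

For level ground, R = v₀² sin(2θ) / g.
sin(2 × 28.62°) = sin 57.240° = 0.8409.
R = (39.56)² × 0.8409 / 9.8 = 134.3 m.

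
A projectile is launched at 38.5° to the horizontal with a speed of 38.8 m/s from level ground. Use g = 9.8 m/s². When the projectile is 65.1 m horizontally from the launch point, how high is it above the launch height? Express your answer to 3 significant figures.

29.3 m

v_x = 38.8 cos 38.5° = 30.37 m/s, v_y0 = 38.8 sin 38.5° = 24.15 m/s.
Time to reach x = 65.1 m: t = x / v_x = 65.1 / 30.37 = 2.144 s.
y = v_y0 t − ½ g t² = 24.15×2.144 − 4.900×2.144² = 29.3 m.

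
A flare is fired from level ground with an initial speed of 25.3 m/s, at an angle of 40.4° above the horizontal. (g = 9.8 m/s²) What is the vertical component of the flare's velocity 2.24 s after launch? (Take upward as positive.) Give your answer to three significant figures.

Initial vertical component: v_y0 = 25.3 sin 40.4° = 16.40 m/s.
v_y(t) = v_y0 − g t = 16.40 − 9.8 × 2.24 = -5.55 m/s.

-5.55 m/s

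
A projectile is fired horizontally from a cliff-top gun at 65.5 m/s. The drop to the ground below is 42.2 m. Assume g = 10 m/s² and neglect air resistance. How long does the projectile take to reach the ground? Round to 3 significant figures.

The horizontal speed doesn't affect the fall. With v_y0 = 0, h = ½ g t².
t = √(2 × 42.2 / 10) = √8.440 = 2.91 s.

2.91 s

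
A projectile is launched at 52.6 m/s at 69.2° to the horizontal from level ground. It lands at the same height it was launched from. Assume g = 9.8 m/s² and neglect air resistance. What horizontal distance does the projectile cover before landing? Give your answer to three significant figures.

187 m

For level ground, R = v₀² sin(2θ) / g.
sin(2 × 69.2°) = sin 138.4° = 0.6639.
R = (52.6)² × 0.6639 / 9.8 = 187 m.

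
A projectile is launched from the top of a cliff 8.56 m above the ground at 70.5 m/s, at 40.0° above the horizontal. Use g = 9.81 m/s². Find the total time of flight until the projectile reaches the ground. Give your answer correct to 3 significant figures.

Vertical component: v_y = 70.5 sin 40.0° = 45.32 m/s.
Taking up as positive with launch at y = 8.56 m, landing at y = 0: 0 = 8.56 + 45.32 t − ½(9.81) t².
Solving 4.905 t² − 45.32 t − 8.56 = 0 gives t = [45.32 + √(45.32² + 4·4.905·8.56)] / 9.810 = 9.42 s.

9.42 s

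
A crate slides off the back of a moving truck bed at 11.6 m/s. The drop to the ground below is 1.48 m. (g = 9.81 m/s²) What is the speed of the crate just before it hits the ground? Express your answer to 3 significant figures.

Fall time: t = √(2 × 1.48 / 9.81) = 0.5493 s.
At impact: v_x = 11.6 m/s (unchanged), v_y = g t = 9.81 × 0.5493 = 5.389 m/s.
Speed = √(v_x² + v_y²) = √(134.6 + 29.04) = 12.8 m/s.

12.8 m/s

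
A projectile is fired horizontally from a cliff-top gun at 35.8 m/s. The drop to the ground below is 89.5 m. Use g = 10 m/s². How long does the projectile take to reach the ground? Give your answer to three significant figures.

The horizontal speed doesn't affect the fall. With v_y0 = 0, h = ½ g t².
t = √(2 × 89.5 / 10) = √17.90 = 4.23 s.

4.23 s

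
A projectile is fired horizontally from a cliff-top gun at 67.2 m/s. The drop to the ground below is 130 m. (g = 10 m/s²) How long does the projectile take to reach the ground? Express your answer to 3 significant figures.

The horizontal speed doesn't affect the fall. With v_y0 = 0, h = ½ g t².
t = √(2 × 130 / 10) = √26.00 = 5.10 s.

5.10 s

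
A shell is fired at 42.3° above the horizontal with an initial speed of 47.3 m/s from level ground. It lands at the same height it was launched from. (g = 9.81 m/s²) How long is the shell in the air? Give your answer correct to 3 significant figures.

6.49 s

Vertical component: v_y = 47.3 sin 42.3° = 31.83 m/s.
For a projectile landing at launch height, time of flight is t = 2 v_y / g = 2 × 31.83 / 9.81 = 6.49 s.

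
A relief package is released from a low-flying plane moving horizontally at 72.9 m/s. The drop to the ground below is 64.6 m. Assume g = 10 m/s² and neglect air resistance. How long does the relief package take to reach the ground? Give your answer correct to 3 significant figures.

The horizontal speed doesn't affect the fall. With v_y0 = 0, h = ½ g t².
t = √(2 × 64.6 / 10) = √12.92 = 3.59 s.

3.59 s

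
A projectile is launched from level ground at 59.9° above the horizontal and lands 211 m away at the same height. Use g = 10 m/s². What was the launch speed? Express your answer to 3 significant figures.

On level ground, R = v₀² sin(2θ) / g, so v₀ = √(R g / sin 2θ).
sin(2 × 59.9°) = 0.8678.
v₀ = √(211 × 10 / 0.8678) = √2431 = 49.3 m/s.

49.3 m/s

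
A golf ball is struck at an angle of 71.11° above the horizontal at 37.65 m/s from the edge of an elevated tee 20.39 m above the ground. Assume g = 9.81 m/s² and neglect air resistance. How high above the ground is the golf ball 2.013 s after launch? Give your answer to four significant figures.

v_y0 = 37.65 sin 71.11° = 35.622 m/s.
y(t) = 20.39 + v_y0 t − ½ g t² = 20.39 + 35.622×2.013 − ½×9.81×2.013² = 72.22 m.

72.22 m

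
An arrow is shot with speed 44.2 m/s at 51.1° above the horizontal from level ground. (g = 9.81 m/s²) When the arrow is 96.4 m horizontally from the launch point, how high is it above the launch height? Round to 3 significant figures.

60.3 m

v_x = 44.2 cos 51.1° = 27.76 m/s, v_y0 = 44.2 sin 51.1° = 34.40 m/s.
Time to reach x = 96.4 m: t = x / v_x = 96.4 / 27.76 = 3.473 s.
y = v_y0 t − ½ g t² = 34.40×3.473 − 4.905×3.473² = 60.3 m.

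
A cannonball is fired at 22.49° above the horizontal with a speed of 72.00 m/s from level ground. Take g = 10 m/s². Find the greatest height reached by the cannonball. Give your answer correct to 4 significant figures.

37.93 m

Vertical component of launch velocity: v_y = 72.00 sin 22.49° = 27.542 m/s.
At the highest point the vertical velocity is zero, so v_y² = 2 g h_max.
h_max = (27.542)² / (2 × 10) = 758.56 / 20.00 = 37.93 m.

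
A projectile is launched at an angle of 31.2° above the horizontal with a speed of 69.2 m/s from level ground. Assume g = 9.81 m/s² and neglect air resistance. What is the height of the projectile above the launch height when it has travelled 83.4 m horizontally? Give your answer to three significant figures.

v_x = 69.2 cos 31.2° = 59.19 m/s, v_y0 = 69.2 sin 31.2° = 35.85 m/s.
Time to reach x = 83.4 m: t = x / v_x = 83.4 / 59.19 = 1.409 s.
y = v_y0 t − ½ g t² = 35.85×1.409 − 4.905×1.409² = 40.8 m.

40.8 m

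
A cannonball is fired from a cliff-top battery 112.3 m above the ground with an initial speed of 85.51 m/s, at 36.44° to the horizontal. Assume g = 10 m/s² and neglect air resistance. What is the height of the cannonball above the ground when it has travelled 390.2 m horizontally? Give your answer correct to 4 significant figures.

v_x = 85.51 cos 36.44° = 68.791 m/s, v_y0 = 85.51 sin 36.44° = 50.791 m/s.
Time to reach x = 390.2 m: t = x / v_x = 390.2 / 68.791 = 5.6723 s.
y = 112.3 + v_y0 t − ½ g t² = 112.3 + 50.791×5.6723 − 5.000×5.6723² = 239.5 m.

239.5 m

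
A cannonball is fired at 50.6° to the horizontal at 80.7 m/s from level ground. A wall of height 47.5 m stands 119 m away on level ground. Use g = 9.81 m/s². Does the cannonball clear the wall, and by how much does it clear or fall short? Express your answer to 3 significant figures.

v_x = 80.7 cos 50.6° = 51.22 m/s; v_y0 = 80.7 sin 50.6° = 62.36 m/s.
Time to reach the wall: t = 119 / 51.22 = 2.323 s.
Height at that point: y = 62.36×2.323 − 4.905×2.323² = 118.4 m.
That is 118.4 − 47.5 = 70.9 m above the top of the wall, so the cannonball clears it.

Yes — it clears the wall by 70.9 m.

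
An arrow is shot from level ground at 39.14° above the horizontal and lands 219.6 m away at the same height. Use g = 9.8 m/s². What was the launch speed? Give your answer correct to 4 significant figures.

On level ground, R = v₀² sin(2θ) / g, so v₀ = √(R g / sin 2θ).
sin(2 × 39.14°) = 0.9792.
v₀ = √(219.6 × 9.8 / 0.9792) = √2197.8 = 46.88 m/s.

46.88 m/s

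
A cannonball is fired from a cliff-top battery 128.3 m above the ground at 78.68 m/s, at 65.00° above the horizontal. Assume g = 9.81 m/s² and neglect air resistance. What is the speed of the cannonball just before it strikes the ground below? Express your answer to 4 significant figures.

93.32 m/s

v_x = 78.68 cos 65.00° = 33.252 m/s is unchanged throughout.
For the vertical component, v_y² = v_y0² + 2 g h = (71.308)² + 2×9.81×128.3 = 7602.1, so |v_y| = 87.190 m/s.
Impact speed = √(v_x² + v_y²) = √(1105.7 + 7602.1) = 93.32 m/s.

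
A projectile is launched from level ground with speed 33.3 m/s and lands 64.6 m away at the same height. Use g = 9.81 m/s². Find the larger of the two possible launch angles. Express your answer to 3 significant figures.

Level-ground range: R = v₀² sin(2θ)/g ⇒ sin 2θ = R g / v₀² = 64.6×9.81/33.3² = 0.5715.
2θ = arcsin(0.5715) = 34.85° or 180° − 34.85° = 145.15°.
So θ = 17.4° or θ = 72.6°.

72.6°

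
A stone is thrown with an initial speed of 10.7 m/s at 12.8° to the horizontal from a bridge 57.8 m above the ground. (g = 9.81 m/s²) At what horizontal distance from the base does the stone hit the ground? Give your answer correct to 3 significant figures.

38.4 m

Components: v_x = 10.7 cos 12.8° = 10.43 m/s, v_y = 10.7 sin 12.8° = 2.371 m/s.
Vertical: 0 = 57.8 + 2.371 t − ½(9.81) t² ⇒ 4.905 t² − 2.371 t − 57.8 = 0.
t = [2.371 + √(5.622 + 1134)] / 9.810 = 3.683 s.
Horizontal: R = v_x · t = 10.43 × 3.683 = 38.4 m.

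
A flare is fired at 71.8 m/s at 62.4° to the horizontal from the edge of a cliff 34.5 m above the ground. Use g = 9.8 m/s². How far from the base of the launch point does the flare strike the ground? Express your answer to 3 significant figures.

449 m

Components: v_x = 71.8 cos 62.4° = 33.26 m/s, v_y = 71.8 sin 62.4° = 63.63 m/s.
Vertical: 0 = 34.5 + 63.63 t − ½(9.8) t² ⇒ 4.900 t² − 63.63 t − 34.5 = 0.
t = [63.63 + √(4049 + 676.2)] / 9.800 = 13.51 s.
Horizontal: R = v_x · t = 33.26 × 13.51 = 449 m.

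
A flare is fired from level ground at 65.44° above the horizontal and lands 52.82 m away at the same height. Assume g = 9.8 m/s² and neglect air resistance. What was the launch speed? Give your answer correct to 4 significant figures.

26.17 m/s

On level ground, R = v₀² sin(2θ) / g, so v₀ = √(R g / sin 2θ).
sin(2 × 65.44°) = 0.7561.
v₀ = √(52.82 × 9.8 / 0.7561) = √684.61 = 26.17 m/s.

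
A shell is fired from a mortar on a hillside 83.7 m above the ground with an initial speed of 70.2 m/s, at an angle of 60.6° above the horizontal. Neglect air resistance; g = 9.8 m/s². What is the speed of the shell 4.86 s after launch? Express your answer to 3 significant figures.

37.0 m/s

v_x = 70.2 cos 60.6° = 34.46 m/s (constant).
v_y(t) = 70.2 sin 60.6° − g t = 61.16 − 9.8 × 4.86 = 13.53 m/s.
Speed = √(v_x² + v_y²) = √(1187 + 183.1) = 37.0 m/s.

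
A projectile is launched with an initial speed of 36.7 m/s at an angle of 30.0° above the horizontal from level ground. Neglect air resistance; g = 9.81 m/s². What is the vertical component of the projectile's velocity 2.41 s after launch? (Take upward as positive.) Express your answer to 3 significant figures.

-5.29 m/s

Initial vertical component: v_y0 = 36.7 sin 30.0° = 18.35 m/s.
v_y(t) = v_y0 − g t = 18.35 − 9.81 × 2.41 = -5.29 m/s.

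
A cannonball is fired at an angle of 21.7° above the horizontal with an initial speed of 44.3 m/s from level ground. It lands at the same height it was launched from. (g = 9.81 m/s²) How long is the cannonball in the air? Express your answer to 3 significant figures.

3.34 s

Vertical component: v_y = 44.3 sin 21.7° = 16.38 m/s.
For a projectile landing at launch height, time of flight is t = 2 v_y / g = 2 × 16.38 / 9.81 = 3.34 s.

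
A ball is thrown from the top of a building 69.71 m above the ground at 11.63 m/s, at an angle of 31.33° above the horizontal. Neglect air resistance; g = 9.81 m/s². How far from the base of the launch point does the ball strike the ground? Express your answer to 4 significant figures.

Components: v_x = 11.63 cos 31.33° = 9.9342 m/s, v_y = 11.63 sin 31.33° = 6.0472 m/s.
Vertical: 0 = 69.71 + 6.0472 t − ½(9.81) t² ⇒ 4.905 t² − 6.0472 t − 69.71 = 0.
t = [6.0472 + √(36.569 + 1367.7)] / 9.810 = 4.4364 s.
Horizontal: R = v_x · t = 9.9342 × 4.4364 = 44.07 m.

44.07 m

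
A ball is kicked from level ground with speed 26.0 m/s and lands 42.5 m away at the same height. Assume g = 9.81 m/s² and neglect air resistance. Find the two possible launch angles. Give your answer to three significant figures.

19.0° and 71.0°

Level-ground range: R = v₀² sin(2θ)/g ⇒ sin 2θ = R g / v₀² = 42.5×9.81/26.0² = 0.6168.
2θ = arcsin(0.6168) = 38.08° or 180° − 38.08° = 141.92°.
So θ = 19.0° or θ = 71.0°.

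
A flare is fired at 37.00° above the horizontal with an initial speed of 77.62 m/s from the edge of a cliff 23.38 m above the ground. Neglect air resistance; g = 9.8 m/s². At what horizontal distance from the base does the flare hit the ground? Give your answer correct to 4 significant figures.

620.5 m

Components: v_x = 77.62 cos 37.00° = 61.990 m/s, v_y = 77.62 sin 37.00° = 46.713 m/s.
Vertical: 0 = 23.38 + 46.713 t − ½(9.8) t² ⇒ 4.900 t² − 46.713 t − 23.38 = 0.
t = [46.713 + √(2182.1 + 458.25)] / 9.800 = 10.010 s.
Horizontal: R = v_x · t = 61.990 × 10.010 = 620.5 m.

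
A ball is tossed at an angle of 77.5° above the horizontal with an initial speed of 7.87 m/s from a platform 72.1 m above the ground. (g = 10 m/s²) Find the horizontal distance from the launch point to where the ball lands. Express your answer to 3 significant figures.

Components: v_x = 7.87 cos 77.5° = 1.703 m/s, v_y = 7.87 sin 77.5° = 7.683 m/s.
Vertical: 0 = 72.1 + 7.683 t − ½(10) t² ⇒ 5.000 t² − 7.683 t − 72.1 = 0.
t = [7.683 + √(59.03 + 1442)] / 10.00 = 4.643 s.
Horizontal: R = v_x · t = 1.703 × 4.643 = 7.91 m.

7.91 m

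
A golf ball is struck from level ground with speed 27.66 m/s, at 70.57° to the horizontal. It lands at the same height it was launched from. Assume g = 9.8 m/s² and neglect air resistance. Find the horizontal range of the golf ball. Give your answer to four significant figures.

Components: v_x = 27.66 cos 70.57° = 9.2012 m/s, v_y = 27.66 sin 70.57° = 26.085 m/s.
Time of flight (same landing height): t = 2 v_y / g = 2 × 26.085 / 9.8 = 5.3235 s.
Range: R = v_x · t = 9.2012 × 5.3235 = 48.98 m.

48.98 m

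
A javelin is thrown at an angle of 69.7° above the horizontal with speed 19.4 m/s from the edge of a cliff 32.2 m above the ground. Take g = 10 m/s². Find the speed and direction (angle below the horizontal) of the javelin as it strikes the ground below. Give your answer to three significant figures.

v_x = 19.4 cos 69.7° = 6.731 m/s (constant).
|v_y| at impact = √((18.20)² + 2×10×32.2) = 31.23 m/s.
Speed = √(6.731² + 31.23²) = 31.9 m/s; angle = arctan(31.23/6.731) = 77.8° below horizontal.

31.9 m/s at 77.8° below the horizontal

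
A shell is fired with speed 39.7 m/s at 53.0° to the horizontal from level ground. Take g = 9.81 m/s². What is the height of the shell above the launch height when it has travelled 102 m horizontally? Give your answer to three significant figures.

46.0 m

v_x = 39.7 cos 53.0° = 23.89 m/s, v_y0 = 39.7 sin 53.0° = 31.71 m/s.
Time to reach x = 102 m: t = x / v_x = 102 / 23.89 = 4.270 s.
y = v_y0 t − ½ g t² = 31.71×4.270 − 4.905×4.270² = 46.0 m.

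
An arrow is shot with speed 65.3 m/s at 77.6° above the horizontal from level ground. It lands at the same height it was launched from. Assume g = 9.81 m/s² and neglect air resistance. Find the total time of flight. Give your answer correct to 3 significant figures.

13.0 s

Vertical component: v_y = 65.3 sin 77.6° = 63.78 m/s.
For a projectile landing at launch height, time of flight is t = 2 v_y / g = 2 × 63.78 / 9.81 = 13.0 s.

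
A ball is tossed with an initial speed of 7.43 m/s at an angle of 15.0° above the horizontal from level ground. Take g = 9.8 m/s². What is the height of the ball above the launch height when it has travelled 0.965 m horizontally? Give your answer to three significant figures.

0.170 m

v_x = 7.43 cos 15.0° = 7.177 m/s, v_y0 = 7.43 sin 15.0° = 1.923 m/s.
Time to reach x = 0.965 m: t = x / v_x = 0.965 / 7.177 = 0.1345 s.
y = v_y0 t − ½ g t² = 1.923×0.1345 − 4.900×0.1345² = 0.170 m.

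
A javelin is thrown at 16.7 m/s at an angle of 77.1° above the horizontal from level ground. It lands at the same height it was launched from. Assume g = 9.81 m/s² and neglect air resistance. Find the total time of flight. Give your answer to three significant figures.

3.32 s

Vertical component: v_y = 16.7 sin 77.1° = 16.28 m/s.
For a projectile landing at launch height, time of flight is t = 2 v_y / g = 2 × 16.28 / 9.81 = 3.32 s.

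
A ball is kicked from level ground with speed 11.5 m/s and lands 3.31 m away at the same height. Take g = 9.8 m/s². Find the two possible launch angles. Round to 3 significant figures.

Level-ground range: R = v₀² sin(2θ)/g ⇒ sin 2θ = R g / v₀² = 3.31×9.8/11.5² = 0.2453.
2θ = arcsin(0.2453) = 14.20° or 180° − 14.20° = 165.80°.
So θ = 7.10° or θ = 82.9°.

7.10° and 82.9°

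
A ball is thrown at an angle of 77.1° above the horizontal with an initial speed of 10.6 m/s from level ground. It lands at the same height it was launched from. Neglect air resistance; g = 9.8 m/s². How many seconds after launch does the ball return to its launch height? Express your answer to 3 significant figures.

Vertical component: v_y = 10.6 sin 77.1° = 10.33 m/s.
For a projectile landing at launch height, time of flight is t = 2 v_y / g = 2 × 10.33 / 9.8 = 2.11 s.

2.11 s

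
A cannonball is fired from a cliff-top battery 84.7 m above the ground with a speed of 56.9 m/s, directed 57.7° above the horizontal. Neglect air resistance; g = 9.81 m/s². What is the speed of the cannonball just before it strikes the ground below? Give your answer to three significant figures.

70.0 m/s

v_x = 56.9 cos 57.7° = 30.40 m/s is unchanged throughout.
For the vertical component, v_y² = v_y0² + 2 g h = (48.10)² + 2×9.81×84.7 = 3975, so |v_y| = 63.05 m/s.
Impact speed = √(v_x² + v_y²) = √(924.2 + 3975) = 70.0 m/s.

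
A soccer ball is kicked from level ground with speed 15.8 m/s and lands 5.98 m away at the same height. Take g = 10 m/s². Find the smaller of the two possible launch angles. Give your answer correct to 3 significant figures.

6.93°

Level-ground range: R = v₀² sin(2θ)/g ⇒ sin 2θ = R g / v₀² = 5.98×10/15.8² = 0.2395.
2θ = arcsin(0.2395) = 13.86° or 180° − 13.86° = 166.14°.
So θ = 6.93° or θ = 83.1°.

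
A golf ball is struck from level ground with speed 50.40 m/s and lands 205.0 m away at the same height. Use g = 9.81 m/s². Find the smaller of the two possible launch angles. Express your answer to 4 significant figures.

26.17°

Level-ground range: R = v₀² sin(2θ)/g ⇒ sin 2θ = R g / v₀² = 205.0×9.81/50.40² = 0.7917.
2θ = arcsin(0.7917) = 52.345° or 180° − 52.345° = 127.655°.
So θ = 26.17° or θ = 63.83°.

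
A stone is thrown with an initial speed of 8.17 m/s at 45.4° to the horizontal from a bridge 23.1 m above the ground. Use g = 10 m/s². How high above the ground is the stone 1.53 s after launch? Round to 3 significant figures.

v_y0 = 8.17 sin 45.4° = 5.817 m/s.
y(t) = 23.1 + v_y0 t − ½ g t² = 23.1 + 5.817×1.53 − ½×10×1.53² = 20.3 m.

20.3 m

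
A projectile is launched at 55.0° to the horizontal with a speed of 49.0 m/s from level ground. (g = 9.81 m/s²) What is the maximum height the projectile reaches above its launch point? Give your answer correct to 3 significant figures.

Vertical component of launch velocity: v_y = 49.0 sin 55.0° = 40.14 m/s.
At the highest point the vertical velocity is zero, so v_y² = 2 g h_max.
h_max = (40.14)² / (2 × 9.81) = 1611 / 19.62 = 82.1 m.

82.1 m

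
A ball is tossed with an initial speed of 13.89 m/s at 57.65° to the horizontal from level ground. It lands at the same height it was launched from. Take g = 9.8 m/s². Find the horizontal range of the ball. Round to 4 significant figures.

Components: v_x = 13.89 cos 57.65° = 7.4324 m/s, v_y = 13.89 sin 57.65° = 11.734 m/s.
Time of flight (same landing height): t = 2 v_y / g = 2 × 11.734 / 9.8 = 2.3947 s.
Range: R = v_x · t = 7.4324 × 2.3947 = 17.80 m.

17.80 m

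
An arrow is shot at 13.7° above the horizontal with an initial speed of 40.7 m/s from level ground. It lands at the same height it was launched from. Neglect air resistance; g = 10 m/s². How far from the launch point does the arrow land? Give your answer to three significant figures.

Components: v_x = 40.7 cos 13.7° = 39.54 m/s, v_y = 40.7 sin 13.7° = 9.639 m/s.
Time of flight (same landing height): t = 2 v_y / g = 2 × 9.639 / 10 = 1.928 s.
Range: R = v_x · t = 39.54 × 1.928 = 76.2 m.

76.2 m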